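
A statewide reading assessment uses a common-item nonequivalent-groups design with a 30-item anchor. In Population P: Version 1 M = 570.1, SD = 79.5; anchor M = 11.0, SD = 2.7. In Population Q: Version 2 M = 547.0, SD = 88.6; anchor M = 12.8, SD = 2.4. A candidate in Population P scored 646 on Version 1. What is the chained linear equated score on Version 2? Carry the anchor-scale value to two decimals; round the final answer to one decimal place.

Version 1 → anchor (Population P): v = (2.7/79.5)(646 − 570.1) + 11.0 = 13.58
anchor → Version 2 (Population Q): y = (88.6/2.4)(13.58 − 12.8) + 547.0 = 575.8

575.8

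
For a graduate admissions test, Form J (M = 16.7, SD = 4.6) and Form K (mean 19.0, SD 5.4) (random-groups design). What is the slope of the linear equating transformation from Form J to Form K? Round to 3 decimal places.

A = SD_Y / SD_X = 5.4 / 4.6 = 1.174

1.174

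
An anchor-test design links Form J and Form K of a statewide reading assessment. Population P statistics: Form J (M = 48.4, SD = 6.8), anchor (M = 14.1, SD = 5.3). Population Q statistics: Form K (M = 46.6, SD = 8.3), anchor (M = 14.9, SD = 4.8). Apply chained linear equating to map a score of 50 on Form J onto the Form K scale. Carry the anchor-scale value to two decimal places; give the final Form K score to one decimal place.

Form J → anchor (Population P): v = (5.3/6.8)(50 − 48.4) + 14.1 = 15.35
anchor → Form K (Population Q): y = (8.3/4.8)(15.35 − 14.9) + 46.6 = 47.4

47.4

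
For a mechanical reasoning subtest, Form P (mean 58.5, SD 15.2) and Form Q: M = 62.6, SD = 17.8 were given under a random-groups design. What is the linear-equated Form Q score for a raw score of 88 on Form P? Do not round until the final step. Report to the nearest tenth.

97.1

Linear equating: y = (SD_Y/SD_X)(x − M_X) + M_Y
y = (17.8/15.2)(88 − 58.5) + 62.6
y = 1.171053 × 29.5 + 62.6 = 34.5461 + 62.6 = 97.1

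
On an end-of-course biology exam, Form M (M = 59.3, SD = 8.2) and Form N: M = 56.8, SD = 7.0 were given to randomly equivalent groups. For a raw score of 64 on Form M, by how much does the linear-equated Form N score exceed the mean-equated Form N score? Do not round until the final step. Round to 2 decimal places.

-0.69

Mean-equated: 64 + (56.8 − 59.3) = 61.50
Linear-equated: (7.0/8.2)(64 − 59.3) + 56.8 = 60.812
Difference = 60.812 − 61.50 = -0.69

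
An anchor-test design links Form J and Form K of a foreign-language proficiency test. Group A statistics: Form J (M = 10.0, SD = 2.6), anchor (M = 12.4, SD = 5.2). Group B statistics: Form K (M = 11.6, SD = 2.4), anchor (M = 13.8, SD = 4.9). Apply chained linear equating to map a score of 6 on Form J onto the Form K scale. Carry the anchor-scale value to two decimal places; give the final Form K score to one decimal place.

7.0

Form J → anchor (Group A): v = (5.2/2.6)(6 − 10.0) + 12.4 = 4.40
anchor → Form K (Group B): y = (2.4/4.9)(4.40 − 13.8) + 11.6 = 7.0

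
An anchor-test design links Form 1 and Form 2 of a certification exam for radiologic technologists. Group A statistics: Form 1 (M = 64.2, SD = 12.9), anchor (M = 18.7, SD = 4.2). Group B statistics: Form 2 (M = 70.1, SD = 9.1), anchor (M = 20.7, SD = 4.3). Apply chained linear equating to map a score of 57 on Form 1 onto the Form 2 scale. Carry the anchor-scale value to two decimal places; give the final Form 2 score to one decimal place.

60.9

Form 1 → anchor (Group A): v = (4.2/12.9)(57 − 64.2) + 18.7 = 16.36
anchor → Form 2 (Group B): y = (9.1/4.3)(16.36 − 20.7) + 70.1 = 60.9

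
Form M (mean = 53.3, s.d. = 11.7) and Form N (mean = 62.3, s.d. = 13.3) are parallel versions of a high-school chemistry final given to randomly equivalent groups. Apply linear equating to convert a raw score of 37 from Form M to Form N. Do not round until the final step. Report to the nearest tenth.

Linear equating: y = (SD_Y/SD_X)(x − M_X) + M_Y
y = (13.3/11.7)(37 − 53.3) + 62.3
y = 1.136752 × -16.3 + 62.3 = -18.5291 + 62.3 = 43.8

43.8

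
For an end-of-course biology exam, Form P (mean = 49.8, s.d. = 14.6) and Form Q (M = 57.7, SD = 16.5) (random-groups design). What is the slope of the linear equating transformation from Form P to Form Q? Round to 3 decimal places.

A = SD_Y / SD_X = 16.5 / 14.6 = 1.130

1.130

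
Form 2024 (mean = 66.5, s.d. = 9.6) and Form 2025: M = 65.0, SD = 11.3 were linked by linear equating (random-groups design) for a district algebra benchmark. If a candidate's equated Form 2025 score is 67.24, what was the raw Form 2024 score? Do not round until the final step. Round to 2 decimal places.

Invert y = (SD_Y/SD_X)(x − M_X) + M_Y:
x = (SD_X/SD_Y)(y − M_Y) + M_X = (9.6/11.3)(67.24 − 65.0) + 66.5
x = 0.849558 × 2.240 + 66.5 = 68.40

68.40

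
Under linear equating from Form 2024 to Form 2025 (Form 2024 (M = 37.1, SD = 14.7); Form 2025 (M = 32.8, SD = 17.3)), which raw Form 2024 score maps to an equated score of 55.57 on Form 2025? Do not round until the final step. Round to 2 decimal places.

Invert y = (SD_Y/SD_X)(x − M_X) + M_Y:
x = (SD_X/SD_Y)(y − M_Y) + M_X = (14.7/17.3)(55.57 − 32.8) + 37.1
x = 0.849711 × 22.770 + 37.1 = 56.45

56.45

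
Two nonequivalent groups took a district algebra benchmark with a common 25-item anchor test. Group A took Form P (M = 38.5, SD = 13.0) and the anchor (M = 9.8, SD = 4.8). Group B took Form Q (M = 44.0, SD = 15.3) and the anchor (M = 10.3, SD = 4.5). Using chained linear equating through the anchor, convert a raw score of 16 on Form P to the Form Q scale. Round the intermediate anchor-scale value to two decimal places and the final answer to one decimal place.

14.0

Form P → anchor (Group A): v = (4.8/13.0)(16 − 38.5) + 9.8 = 1.49
anchor → Form Q (Group B): y = (15.3/4.5)(1.49 − 10.3) + 44.0 = 14.0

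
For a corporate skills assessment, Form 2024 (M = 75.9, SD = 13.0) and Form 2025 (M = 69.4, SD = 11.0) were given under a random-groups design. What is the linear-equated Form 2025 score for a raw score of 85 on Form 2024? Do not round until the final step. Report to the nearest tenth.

77.1

Linear equating: y = (SD_Y/SD_X)(x − M_X) + M_Y
y = (11.0/13.0)(85 − 75.9) + 69.4
y = 0.846154 × 9.1 + 69.4 = 7.7000 + 69.4 = 77.1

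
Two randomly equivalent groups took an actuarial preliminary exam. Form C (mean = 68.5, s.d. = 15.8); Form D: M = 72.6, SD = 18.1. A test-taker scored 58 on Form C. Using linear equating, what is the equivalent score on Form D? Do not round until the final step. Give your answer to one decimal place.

Linear equating: y = (SD_Y/SD_X)(x − M_X) + M_Y
y = (18.1/15.8)(58 − 68.5) + 72.6
y = 1.145570 × -10.5 + 72.6 = -12.0285 + 72.6 = 60.6

60.6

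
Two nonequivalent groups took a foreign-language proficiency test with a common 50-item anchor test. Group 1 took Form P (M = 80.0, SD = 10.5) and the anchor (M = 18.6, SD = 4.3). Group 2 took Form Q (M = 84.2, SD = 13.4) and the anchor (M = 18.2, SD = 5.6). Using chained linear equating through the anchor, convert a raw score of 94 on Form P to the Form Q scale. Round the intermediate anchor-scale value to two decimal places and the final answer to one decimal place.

Form P → anchor (Group 1): v = (4.3/10.5)(94 − 80.0) + 18.6 = 24.33
anchor → Form Q (Group 2): y = (13.4/5.6)(24.33 − 18.2) + 84.2 = 98.9

98.9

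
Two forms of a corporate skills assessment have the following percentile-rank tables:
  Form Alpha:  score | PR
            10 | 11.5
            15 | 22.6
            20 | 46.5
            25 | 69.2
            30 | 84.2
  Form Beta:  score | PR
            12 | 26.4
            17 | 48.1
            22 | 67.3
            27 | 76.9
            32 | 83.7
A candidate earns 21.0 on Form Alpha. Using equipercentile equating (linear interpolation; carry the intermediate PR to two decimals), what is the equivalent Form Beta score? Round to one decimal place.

PR of 21.0 on Form Alpha: 46.5 + (21.0 − 20)/(25 − 20) × (69.2 − 46.5) = 51.04
On Form Beta, PR 51.04 falls between score 17 (PR 48.1) and 22 (PR 67.3).
Interpolate: 17 + (51.04 − 48.1)/(67.3 − 48.1) × (22 − 17) = 17.8

17.8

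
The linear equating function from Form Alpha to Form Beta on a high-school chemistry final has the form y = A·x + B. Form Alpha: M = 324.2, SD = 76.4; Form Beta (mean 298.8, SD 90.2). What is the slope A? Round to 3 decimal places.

A = SD_Y / SD_X = 90.2 / 76.4 = 1.181

1.181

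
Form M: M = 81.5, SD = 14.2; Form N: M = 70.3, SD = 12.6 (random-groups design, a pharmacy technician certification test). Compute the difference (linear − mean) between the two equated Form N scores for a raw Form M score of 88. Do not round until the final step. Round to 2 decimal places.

-0.73

Mean-equated: 88 + (70.3 − 81.5) = 76.80
Linear-equated: (12.6/14.2)(88 − 81.5) + 70.3 = 76.068
Difference = 76.068 − 76.80 = -0.73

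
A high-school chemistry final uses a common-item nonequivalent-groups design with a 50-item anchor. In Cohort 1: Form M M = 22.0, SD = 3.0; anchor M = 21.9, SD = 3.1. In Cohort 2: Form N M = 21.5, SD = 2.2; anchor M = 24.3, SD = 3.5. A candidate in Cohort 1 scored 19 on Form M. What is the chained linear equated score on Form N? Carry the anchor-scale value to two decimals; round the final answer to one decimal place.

18.0

Form M → anchor (Cohort 1): v = (3.1/3.0)(19 − 22.0) + 21.9 = 18.80
anchor → Form N (Cohort 2): y = (2.2/3.5)(18.80 − 24.3) + 21.5 = 18.0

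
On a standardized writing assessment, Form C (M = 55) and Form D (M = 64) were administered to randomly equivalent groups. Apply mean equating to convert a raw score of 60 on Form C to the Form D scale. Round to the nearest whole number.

69

Mean equating: y = x + (M_Y − M_X) = 60 + (64 − 55) = 69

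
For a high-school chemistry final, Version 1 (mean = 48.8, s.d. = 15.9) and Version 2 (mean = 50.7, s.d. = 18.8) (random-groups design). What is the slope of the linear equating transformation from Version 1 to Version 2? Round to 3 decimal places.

1.182

A = SD_Y / SD_X = 18.8 / 15.9 = 1.182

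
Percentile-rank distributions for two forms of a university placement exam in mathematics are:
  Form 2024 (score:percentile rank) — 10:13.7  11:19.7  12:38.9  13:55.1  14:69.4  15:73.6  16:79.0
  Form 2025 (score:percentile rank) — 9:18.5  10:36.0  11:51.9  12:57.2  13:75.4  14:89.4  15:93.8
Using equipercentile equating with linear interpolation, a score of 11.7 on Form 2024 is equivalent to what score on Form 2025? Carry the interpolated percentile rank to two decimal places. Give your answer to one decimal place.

PR of 11.7 on Form 2024: 19.7 + (11.7 − 11)/(12 − 11) × (38.9 − 19.7) = 33.14
On Form 2025, PR 33.14 falls between score 9 (PR 18.5) and 10 (PR 36.0).
Interpolate: 9 + (33.14 − 18.5)/(36.0 − 18.5) × (10 − 9) = 9.8

9.8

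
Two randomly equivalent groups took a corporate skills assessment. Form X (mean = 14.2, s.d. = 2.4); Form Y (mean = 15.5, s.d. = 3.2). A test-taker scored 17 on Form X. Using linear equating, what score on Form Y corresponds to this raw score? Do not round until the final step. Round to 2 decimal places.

Linear equating: y = (SD_Y/SD_X)(x − M_X) + M_Y
y = (3.2/2.4)(17 − 14.2) + 15.5
y = 1.333333 × 2.8 + 15.5 = 3.7333 + 15.5 = 19.23

19.23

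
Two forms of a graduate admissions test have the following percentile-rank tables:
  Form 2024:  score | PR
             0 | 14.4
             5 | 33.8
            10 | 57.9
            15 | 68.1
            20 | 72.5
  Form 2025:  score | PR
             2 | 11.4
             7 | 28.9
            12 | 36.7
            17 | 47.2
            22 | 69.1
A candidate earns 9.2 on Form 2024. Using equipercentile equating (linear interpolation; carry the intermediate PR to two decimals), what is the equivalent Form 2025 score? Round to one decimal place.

18.6

PR of 9.2 on Form 2024: 33.8 + (9.2 − 5)/(10 − 5) × (57.9 − 33.8) = 54.04
On Form 2025, PR 54.04 falls between score 17 (PR 47.2) and 22 (PR 69.1).
Interpolate: 17 + (54.04 − 47.2)/(69.1 − 47.2) × (22 − 17) = 18.6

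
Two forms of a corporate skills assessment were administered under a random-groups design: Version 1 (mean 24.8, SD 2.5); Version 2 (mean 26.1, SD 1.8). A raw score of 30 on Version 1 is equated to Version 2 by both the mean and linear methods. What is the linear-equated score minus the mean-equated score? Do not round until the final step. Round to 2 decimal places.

Mean-equated: 30 + (26.1 − 24.8) = 31.30
Linear-equated: (1.8/2.5)(30 − 24.8) + 26.1 = 29.844
Difference = 29.844 − 31.30 = -1.46

-1.46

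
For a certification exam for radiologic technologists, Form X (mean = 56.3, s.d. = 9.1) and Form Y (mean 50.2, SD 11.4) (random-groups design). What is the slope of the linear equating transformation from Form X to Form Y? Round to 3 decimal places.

A = SD_Y / SD_X = 11.4 / 9.1 = 1.253

1.253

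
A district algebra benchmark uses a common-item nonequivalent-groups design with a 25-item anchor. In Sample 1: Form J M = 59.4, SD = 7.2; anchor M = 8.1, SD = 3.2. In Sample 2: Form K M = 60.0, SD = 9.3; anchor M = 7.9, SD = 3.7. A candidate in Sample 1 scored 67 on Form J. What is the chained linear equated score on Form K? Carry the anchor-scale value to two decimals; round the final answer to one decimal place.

69.0

Form J → anchor (Sample 1): v = (3.2/7.2)(67 − 59.4) + 8.1 = 11.48
anchor → Form K (Sample 2): y = (9.3/3.7)(11.48 − 7.9) + 60.0 = 69.0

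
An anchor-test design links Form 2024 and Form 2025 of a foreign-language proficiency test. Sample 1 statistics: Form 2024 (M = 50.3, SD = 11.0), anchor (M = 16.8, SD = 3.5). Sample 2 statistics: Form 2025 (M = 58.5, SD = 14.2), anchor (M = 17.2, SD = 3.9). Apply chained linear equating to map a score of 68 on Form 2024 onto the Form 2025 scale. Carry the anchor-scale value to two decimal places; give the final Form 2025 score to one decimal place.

77.5

Form 2024 → anchor (Sample 1): v = (3.5/11.0)(68 − 50.3) + 16.8 = 22.43
anchor → Form 2025 (Sample 2): y = (14.2/3.9)(22.43 − 17.2) + 58.5 = 77.5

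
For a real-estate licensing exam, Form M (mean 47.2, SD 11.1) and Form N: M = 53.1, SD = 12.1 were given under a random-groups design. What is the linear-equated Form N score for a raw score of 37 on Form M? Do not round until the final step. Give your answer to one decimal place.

42.0

Linear equating: y = (SD_Y/SD_X)(x − M_X) + M_Y
y = (12.1/11.1)(37 − 47.2) + 53.1
y = 1.090090 × -10.2 + 53.1 = -11.1189 + 53.1 = 42.0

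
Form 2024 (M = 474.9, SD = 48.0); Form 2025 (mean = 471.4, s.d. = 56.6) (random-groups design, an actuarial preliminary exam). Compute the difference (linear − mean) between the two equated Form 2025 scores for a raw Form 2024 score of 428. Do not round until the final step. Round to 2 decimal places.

-8.40

Mean-equated: 428 + (471.4 − 474.9) = 424.50
Linear-equated: (56.6/48.0)(428 − 474.9) + 471.4 = 416.097
Difference = 416.097 − 424.50 = -8.40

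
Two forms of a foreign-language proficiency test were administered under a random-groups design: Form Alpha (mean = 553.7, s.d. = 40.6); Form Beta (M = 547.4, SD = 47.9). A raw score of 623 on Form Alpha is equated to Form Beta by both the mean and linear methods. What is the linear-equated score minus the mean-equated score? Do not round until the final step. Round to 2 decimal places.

Mean-equated: 623 + (547.4 − 553.7) = 616.70
Linear-equated: (47.9/40.6)(623 − 553.7) + 547.4 = 629.160
Difference = 629.160 − 616.70 = 12.46

12.46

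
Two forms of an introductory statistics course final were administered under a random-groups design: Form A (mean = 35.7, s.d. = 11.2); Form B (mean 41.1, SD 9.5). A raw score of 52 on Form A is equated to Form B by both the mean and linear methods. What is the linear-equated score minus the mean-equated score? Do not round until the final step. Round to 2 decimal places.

-2.47

Mean-equated: 52 + (41.1 − 35.7) = 57.40
Linear-equated: (9.5/11.2)(52 − 35.7) + 41.1 = 54.926
Difference = 54.926 − 57.40 = -2.47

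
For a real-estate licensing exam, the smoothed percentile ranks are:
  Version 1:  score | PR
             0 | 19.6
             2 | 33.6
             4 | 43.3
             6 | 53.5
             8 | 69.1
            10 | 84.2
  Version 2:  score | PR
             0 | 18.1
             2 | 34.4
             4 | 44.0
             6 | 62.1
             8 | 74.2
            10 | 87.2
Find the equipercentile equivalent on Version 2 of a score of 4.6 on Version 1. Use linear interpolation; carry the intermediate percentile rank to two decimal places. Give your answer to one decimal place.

PR of 4.6 on Version 1: 43.3 + (4.6 − 4)/(6 − 4) × (53.5 − 43.3) = 46.36
On Version 2, PR 46.36 falls between score 4 (PR 44.0) and 6 (PR 62.1).
Interpolate: 4 + (46.36 − 44.0)/(62.1 − 44.0) × (6 − 4) = 4.3

4.3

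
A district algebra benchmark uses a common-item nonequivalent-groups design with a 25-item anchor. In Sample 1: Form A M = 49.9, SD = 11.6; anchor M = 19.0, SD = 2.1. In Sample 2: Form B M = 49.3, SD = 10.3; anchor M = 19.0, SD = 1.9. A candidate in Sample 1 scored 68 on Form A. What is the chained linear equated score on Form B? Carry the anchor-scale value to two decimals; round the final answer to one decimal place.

Form A → anchor (Sample 1): v = (2.1/11.6)(68 − 49.9) + 19.0 = 22.28
anchor → Form B (Sample 2): y = (10.3/1.9)(22.28 − 19.0) + 49.3 = 67.1

67.1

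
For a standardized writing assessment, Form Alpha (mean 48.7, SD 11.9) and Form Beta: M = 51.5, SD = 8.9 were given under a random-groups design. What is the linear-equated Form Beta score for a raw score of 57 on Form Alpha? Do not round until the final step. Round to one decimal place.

57.7

Linear equating: y = (SD_Y/SD_X)(x − M_X) + M_Y
y = (8.9/11.9)(57 − 48.7) + 51.5
y = 0.747899 × 8.3 + 51.5 = 6.2076 + 51.5 = 57.7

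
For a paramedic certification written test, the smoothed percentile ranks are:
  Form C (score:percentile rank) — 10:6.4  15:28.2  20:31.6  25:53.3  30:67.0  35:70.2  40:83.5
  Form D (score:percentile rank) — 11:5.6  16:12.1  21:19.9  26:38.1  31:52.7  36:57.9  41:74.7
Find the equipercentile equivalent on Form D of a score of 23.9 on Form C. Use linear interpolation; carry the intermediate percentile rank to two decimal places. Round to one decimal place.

PR of 23.9 on Form C: 31.6 + (23.9 − 20)/(25 − 20) × (53.3 − 31.6) = 48.53
On Form D, PR 48.53 falls between score 26 (PR 38.1) and 31 (PR 52.7).
Interpolate: 26 + (48.53 − 38.1)/(52.7 − 38.1) × (31 − 26) = 29.6

29.6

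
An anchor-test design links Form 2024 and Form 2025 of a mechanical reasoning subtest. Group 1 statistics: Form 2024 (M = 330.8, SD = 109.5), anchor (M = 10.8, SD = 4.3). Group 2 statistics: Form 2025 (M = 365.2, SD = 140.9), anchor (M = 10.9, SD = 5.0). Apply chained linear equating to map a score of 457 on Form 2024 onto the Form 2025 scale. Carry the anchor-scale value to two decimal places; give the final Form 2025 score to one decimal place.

502.2

Form 2024 → anchor (Group 1): v = (4.3/109.5)(457 − 330.8) + 10.8 = 15.76
anchor → Form 2025 (Group 2): y = (140.9/5.0)(15.76 − 10.9) + 365.2 = 502.2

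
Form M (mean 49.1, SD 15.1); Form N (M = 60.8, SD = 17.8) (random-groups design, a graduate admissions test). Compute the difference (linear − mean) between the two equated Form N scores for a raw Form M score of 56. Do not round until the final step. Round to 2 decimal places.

1.23

Mean-equated: 56 + (60.8 − 49.1) = 67.70
Linear-equated: (17.8/15.1)(56 − 49.1) + 60.8 = 68.934
Difference = 68.934 − 67.70 = 1.23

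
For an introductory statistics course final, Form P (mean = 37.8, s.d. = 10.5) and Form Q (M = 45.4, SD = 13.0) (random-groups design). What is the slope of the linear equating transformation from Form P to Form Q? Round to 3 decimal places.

1.238

A = SD_Y / SD_X = 13.0 / 10.5 = 1.238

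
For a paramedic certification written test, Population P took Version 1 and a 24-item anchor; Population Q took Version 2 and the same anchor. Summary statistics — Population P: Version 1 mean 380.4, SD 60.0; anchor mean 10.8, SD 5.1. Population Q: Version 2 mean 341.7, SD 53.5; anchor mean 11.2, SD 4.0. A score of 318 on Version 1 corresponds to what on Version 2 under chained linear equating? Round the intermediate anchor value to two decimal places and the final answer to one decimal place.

265.5

Version 1 → anchor (Population P): v = (5.1/60.0)(318 − 380.4) + 10.8 = 5.50
anchor → Version 2 (Population Q): y = (53.5/4.0)(5.50 − 11.2) + 341.7 = 265.5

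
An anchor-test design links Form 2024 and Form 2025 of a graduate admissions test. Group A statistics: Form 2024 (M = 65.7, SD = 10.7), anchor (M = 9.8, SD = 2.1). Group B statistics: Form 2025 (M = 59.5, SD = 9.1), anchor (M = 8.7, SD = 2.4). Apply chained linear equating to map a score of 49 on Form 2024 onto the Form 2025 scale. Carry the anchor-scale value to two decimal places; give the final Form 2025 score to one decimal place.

Form 2024 → anchor (Group A): v = (2.1/10.7)(49 − 65.7) + 9.8 = 6.52
anchor → Form 2025 (Group B): y = (9.1/2.4)(6.52 − 8.7) + 59.5 = 51.2

51.2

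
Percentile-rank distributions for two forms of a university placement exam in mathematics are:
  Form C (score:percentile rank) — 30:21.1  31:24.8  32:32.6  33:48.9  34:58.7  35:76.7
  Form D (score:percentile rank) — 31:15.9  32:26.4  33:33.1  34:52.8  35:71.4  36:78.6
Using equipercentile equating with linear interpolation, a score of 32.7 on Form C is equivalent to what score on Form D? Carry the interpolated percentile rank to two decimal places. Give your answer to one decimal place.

PR of 32.7 on Form C: 32.6 + (32.7 − 32)/(33 − 32) × (48.9 − 32.6) = 44.01
On Form D, PR 44.01 falls between score 33 (PR 33.1) and 34 (PR 52.8).
Interpolate: 33 + (44.01 − 33.1)/(52.8 − 33.1) × (34 − 33) = 33.6

33.6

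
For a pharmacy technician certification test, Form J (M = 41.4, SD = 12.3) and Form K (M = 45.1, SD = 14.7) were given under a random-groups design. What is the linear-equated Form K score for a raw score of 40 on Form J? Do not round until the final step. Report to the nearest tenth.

Linear equating: y = (SD_Y/SD_X)(x − M_X) + M_Y
y = (14.7/12.3)(40 − 41.4) + 45.1
y = 1.195122 × -1.4 + 45.1 = -1.6732 + 45.1 = 43.4

43.4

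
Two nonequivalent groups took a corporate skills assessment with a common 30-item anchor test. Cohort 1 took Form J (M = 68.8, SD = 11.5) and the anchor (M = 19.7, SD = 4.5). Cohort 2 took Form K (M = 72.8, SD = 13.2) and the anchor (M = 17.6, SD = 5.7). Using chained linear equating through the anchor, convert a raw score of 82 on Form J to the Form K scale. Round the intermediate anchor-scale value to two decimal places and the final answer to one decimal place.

89.6

Form J → anchor (Cohort 1): v = (4.5/11.5)(82 − 68.8) + 19.7 = 24.87
anchor → Form K (Cohort 2): y = (13.2/5.7)(24.87 − 17.6) + 72.8 = 89.6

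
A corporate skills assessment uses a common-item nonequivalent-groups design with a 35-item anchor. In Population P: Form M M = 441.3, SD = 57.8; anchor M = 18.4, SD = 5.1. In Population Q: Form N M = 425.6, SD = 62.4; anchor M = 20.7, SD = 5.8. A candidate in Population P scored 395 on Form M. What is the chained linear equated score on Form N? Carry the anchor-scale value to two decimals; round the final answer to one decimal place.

Form M → anchor (Population P): v = (5.1/57.8)(395 − 441.3) + 18.4 = 14.31
anchor → Form N (Population Q): y = (62.4/5.8)(14.31 − 20.7) + 425.6 = 356.9

356.9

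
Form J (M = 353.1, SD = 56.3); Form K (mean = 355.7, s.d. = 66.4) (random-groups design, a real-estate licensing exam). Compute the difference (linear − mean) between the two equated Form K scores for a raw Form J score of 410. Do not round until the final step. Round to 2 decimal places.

Mean-equated: 410 + (355.7 − 353.1) = 412.60
Linear-equated: (66.4/56.3)(410 − 353.1) + 355.7 = 422.808
Difference = 422.808 − 412.60 = 10.21

10.21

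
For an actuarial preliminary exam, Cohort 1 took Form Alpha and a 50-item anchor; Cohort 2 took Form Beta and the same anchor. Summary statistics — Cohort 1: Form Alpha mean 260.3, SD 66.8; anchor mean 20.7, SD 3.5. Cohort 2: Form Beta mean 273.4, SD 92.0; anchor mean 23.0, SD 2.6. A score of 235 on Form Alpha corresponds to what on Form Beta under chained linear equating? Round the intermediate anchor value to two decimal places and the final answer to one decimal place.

Form Alpha → anchor (Cohort 1): v = (3.5/66.8)(235 − 260.3) + 20.7 = 19.37
anchor → Form Beta (Cohort 2): y = (92.0/2.6)(19.37 − 23.0) + 273.4 = 145.0

145.0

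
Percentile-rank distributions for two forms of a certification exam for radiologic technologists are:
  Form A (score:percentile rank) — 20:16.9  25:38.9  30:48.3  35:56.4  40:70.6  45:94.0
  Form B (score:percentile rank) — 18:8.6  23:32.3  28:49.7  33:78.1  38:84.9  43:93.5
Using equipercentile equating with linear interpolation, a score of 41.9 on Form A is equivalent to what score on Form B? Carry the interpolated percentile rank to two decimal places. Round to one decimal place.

34.0

PR of 41.9 on Form A: 70.6 + (41.9 − 40)/(45 − 40) × (94.0 − 70.6) = 79.49
On Form B, PR 79.49 falls between score 33 (PR 78.1) and 38 (PR 84.9).
Interpolate: 33 + (79.49 − 78.1)/(84.9 − 78.1) × (38 − 33) = 34.0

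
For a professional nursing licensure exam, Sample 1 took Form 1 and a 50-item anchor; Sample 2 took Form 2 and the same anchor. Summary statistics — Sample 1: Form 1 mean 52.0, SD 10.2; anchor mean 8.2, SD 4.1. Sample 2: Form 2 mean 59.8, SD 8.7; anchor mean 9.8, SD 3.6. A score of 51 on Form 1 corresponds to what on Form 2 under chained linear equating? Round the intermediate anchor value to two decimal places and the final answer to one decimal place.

Form 1 → anchor (Sample 1): v = (4.1/10.2)(51 − 52.0) + 8.2 = 7.80
anchor → Form 2 (Sample 2): y = (8.7/3.6)(7.80 − 9.8) + 59.8 = 55.0

55.0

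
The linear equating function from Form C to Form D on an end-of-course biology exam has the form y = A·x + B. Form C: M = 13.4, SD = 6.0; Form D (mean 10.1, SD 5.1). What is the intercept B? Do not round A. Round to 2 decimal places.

-1.29

A = SD_Y / SD_X = 5.1 / 6.0 = 0.850000
B = M_Y − A·M_X = 10.1 − 0.850000 × 13.4 = -1.29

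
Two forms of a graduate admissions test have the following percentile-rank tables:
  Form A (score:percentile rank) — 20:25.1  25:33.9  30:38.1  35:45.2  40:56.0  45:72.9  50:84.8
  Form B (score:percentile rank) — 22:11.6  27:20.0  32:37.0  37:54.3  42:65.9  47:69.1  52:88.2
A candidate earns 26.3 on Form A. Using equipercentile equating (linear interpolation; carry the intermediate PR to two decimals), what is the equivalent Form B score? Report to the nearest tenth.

PR of 26.3 on Form A: 33.9 + (26.3 − 25)/(30 − 25) × (38.1 − 33.9) = 34.99
On Form B, PR 34.99 falls between score 27 (PR 20.0) and 32 (PR 37.0).
Interpolate: 27 + (34.99 − 20.0)/(37.0 − 20.0) × (32 − 27) = 31.4

31.4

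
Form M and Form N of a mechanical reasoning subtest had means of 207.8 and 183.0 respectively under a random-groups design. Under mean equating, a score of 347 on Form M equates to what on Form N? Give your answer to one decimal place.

322.2

Mean equating: y = x + (M_Y − M_X) = 347 + (183.0 − 207.8) = 322.2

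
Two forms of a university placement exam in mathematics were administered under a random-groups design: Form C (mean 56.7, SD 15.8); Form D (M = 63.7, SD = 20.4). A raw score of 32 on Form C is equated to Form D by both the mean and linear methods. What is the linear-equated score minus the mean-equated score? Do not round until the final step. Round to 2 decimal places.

-7.19

Mean-equated: 32 + (63.7 − 56.7) = 39.00
Linear-equated: (20.4/15.8)(32 − 56.7) + 63.7 = 31.809
Difference = 31.809 − 39.00 = -7.19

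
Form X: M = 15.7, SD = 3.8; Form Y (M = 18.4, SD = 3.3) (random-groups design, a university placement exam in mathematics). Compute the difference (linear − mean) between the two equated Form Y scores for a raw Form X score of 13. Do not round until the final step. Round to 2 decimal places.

0.36

Mean-equated: 13 + (18.4 − 15.7) = 15.70
Linear-equated: (3.3/3.8)(13 − 15.7) + 18.4 = 16.055
Difference = 16.055 − 15.70 = 0.36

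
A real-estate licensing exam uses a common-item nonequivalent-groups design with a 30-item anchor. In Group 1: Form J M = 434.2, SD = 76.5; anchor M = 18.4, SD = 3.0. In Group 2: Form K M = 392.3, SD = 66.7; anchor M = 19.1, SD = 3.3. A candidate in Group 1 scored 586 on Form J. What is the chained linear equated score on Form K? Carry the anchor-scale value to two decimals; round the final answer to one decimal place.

498.4

Form J → anchor (Group 1): v = (3.0/76.5)(586 − 434.2) + 18.4 = 24.35
anchor → Form K (Group 2): y = (66.7/3.3)(24.35 − 19.1) + 392.3 = 498.4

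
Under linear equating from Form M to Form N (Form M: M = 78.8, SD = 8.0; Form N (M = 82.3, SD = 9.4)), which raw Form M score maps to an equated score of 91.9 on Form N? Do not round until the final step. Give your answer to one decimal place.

Invert y = (SD_Y/SD_X)(x − M_X) + M_Y:
x = (SD_X/SD_Y)(y − M_Y) + M_X = (8.0/9.4)(91.9 − 82.3) + 78.8
x = 0.851064 × 9.600 + 78.8 = 87.0

87.0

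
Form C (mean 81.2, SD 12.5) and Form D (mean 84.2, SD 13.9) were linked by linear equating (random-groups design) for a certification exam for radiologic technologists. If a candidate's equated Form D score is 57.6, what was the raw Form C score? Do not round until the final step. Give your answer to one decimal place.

Invert y = (SD_Y/SD_X)(x − M_X) + M_Y:
x = (SD_X/SD_Y)(y − M_Y) + M_X = (12.5/13.9)(57.6 − 84.2) + 81.2
x = 0.899281 × -26.600 + 81.2 = 57.3

57.3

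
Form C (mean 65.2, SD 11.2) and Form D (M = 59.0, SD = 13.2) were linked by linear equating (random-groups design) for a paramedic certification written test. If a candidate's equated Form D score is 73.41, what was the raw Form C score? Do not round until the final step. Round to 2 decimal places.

77.43

Invert y = (SD_Y/SD_X)(x − M_X) + M_Y:
x = (SD_X/SD_Y)(y − M_Y) + M_X = (11.2/13.2)(73.41 − 59.0) + 65.2
x = 0.848485 × 14.410 + 65.2 = 77.43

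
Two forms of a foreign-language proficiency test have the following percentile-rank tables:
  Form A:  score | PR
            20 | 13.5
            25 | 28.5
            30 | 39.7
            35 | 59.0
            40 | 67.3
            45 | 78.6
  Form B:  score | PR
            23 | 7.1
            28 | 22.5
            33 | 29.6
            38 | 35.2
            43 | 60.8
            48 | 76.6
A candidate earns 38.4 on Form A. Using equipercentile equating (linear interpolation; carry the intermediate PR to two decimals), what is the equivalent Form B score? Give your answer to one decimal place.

PR of 38.4 on Form A: 59.0 + (38.4 − 35)/(40 − 35) × (67.3 − 59.0) = 64.64
On Form B, PR 64.64 falls between score 43 (PR 60.8) and 48 (PR 76.6).
Interpolate: 43 + (64.64 − 60.8)/(76.6 − 60.8) × (48 − 43) = 44.2

44.2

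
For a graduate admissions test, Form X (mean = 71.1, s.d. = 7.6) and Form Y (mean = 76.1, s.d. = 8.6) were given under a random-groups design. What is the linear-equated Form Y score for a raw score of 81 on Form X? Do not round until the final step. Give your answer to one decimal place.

Linear equating: y = (SD_Y/SD_X)(x − M_X) + M_Y
y = (8.6/7.6)(81 − 71.1) + 76.1
y = 1.131579 × 9.9 + 76.1 = 11.2026 + 76.1 = 87.3

87.3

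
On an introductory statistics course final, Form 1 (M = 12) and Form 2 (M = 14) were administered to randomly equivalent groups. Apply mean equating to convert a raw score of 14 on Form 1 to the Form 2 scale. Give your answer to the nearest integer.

16

Mean equating: y = x + (M_Y − M_X) = 14 + (14 − 12) = 16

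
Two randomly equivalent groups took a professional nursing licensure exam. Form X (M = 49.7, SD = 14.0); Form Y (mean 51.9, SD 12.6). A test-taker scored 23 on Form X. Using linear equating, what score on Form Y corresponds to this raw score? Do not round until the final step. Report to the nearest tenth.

27.9

Linear equating: y = (SD_Y/SD_X)(x − M_X) + M_Y
y = (12.6/14.0)(23 − 49.7) + 51.9
y = 0.900000 × -26.7 + 51.9 = -24.0300 + 51.9 = 27.9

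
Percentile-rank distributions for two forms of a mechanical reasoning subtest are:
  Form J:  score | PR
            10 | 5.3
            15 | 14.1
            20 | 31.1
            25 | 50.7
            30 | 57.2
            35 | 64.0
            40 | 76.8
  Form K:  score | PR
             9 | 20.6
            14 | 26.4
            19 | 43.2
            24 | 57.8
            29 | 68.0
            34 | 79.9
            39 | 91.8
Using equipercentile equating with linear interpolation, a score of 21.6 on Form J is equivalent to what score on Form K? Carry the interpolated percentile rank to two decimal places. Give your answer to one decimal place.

17.3

PR of 21.6 on Form J: 31.1 + (21.6 − 20)/(25 − 20) × (50.7 − 31.1) = 37.37
On Form K, PR 37.37 falls between score 14 (PR 26.4) and 19 (PR 43.2).
Interpolate: 14 + (37.37 − 26.4)/(43.2 − 26.4) × (19 − 14) = 17.3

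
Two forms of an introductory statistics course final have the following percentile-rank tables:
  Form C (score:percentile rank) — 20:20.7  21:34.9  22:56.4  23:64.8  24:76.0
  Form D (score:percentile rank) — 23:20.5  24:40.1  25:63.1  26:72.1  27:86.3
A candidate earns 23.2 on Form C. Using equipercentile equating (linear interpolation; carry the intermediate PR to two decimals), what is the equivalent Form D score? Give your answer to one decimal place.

PR of 23.2 on Form C: 64.8 + (23.2 − 23)/(24 − 23) × (76.0 − 64.8) = 67.04
On Form D, PR 67.04 falls between score 25 (PR 63.1) and 26 (PR 72.1).
Interpolate: 25 + (67.04 − 63.1)/(72.1 − 63.1) × (26 − 25) = 25.4

25.4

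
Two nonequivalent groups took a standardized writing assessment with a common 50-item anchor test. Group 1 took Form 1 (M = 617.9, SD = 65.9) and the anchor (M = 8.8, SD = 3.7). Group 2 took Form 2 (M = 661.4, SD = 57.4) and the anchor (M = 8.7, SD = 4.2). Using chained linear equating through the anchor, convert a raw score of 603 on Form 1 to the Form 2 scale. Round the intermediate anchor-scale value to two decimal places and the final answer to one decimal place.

651.3

Form 1 → anchor (Group 1): v = (3.7/65.9)(603 − 617.9) + 8.8 = 7.96
anchor → Form 2 (Group 2): y = (57.4/4.2)(7.96 − 8.7) + 661.4 = 651.3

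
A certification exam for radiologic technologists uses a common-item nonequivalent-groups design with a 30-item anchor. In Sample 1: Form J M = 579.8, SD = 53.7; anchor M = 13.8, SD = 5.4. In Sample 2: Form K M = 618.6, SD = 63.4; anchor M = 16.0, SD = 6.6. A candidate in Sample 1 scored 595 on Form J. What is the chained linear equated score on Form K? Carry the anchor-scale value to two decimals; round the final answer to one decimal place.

612.2

Form J → anchor (Sample 1): v = (5.4/53.7)(595 − 579.8) + 13.8 = 15.33
anchor → Form K (Sample 2): y = (63.4/6.6)(15.33 − 16.0) + 618.6 = 612.2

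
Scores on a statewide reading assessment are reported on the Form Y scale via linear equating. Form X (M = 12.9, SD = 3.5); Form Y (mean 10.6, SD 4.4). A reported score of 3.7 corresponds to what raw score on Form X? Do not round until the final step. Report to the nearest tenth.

Invert y = (SD_Y/SD_X)(x − M_X) + M_Y:
x = (SD_X/SD_Y)(y − M_Y) + M_X = (3.5/4.4)(3.7 − 10.6) + 12.9
x = 0.795455 × -6.900 + 12.9 = 7.4

7.4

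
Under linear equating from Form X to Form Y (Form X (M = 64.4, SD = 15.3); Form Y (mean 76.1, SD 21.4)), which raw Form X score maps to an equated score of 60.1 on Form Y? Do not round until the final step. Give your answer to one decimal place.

Invert y = (SD_Y/SD_X)(x − M_X) + M_Y:
x = (SD_X/SD_Y)(y − M_Y) + M_X = (15.3/21.4)(60.1 − 76.1) + 64.4
x = 0.714953 × -16.000 + 64.4 = 53.0

53.0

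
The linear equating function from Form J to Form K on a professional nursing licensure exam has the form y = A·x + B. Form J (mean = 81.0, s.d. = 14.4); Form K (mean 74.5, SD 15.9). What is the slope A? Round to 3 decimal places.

1.104

A = SD_Y / SD_X = 15.9 / 14.4 = 1.104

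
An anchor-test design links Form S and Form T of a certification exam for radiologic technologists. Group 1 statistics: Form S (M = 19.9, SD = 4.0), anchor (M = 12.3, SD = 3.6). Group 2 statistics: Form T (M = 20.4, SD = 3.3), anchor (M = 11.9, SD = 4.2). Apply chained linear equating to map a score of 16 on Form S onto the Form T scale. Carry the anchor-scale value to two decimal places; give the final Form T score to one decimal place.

Form S → anchor (Group 1): v = (3.6/4.0)(16 − 19.9) + 12.3 = 8.79
anchor → Form T (Group 2): y = (3.3/4.2)(8.79 − 11.9) + 20.4 = 18.0

18.0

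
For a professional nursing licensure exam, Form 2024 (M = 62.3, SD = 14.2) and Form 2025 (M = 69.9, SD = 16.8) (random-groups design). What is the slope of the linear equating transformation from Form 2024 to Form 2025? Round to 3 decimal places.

1.183

A = SD_Y / SD_X = 16.8 / 14.2 = 1.183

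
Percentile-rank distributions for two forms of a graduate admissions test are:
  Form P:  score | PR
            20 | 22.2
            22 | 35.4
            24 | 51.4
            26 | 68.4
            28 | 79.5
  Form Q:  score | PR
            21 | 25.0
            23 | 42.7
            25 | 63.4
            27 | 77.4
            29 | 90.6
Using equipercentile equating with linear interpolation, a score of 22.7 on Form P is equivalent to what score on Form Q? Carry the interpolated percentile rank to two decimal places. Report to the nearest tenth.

22.8

PR of 22.7 on Form P: 35.4 + (22.7 − 22)/(24 − 22) × (51.4 − 35.4) = 41.00
On Form Q, PR 41.00 falls between score 21 (PR 25.0) and 23 (PR 42.7).
Interpolate: 21 + (41.00 − 25.0)/(42.7 − 25.0) × (23 − 21) = 22.8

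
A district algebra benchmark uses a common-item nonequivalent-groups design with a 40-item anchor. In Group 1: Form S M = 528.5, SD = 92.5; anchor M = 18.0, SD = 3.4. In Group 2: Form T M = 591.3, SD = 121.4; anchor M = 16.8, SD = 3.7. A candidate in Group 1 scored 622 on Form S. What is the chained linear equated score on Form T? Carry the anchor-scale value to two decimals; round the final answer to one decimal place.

743.5

Form S → anchor (Group 1): v = (3.4/92.5)(622 − 528.5) + 18.0 = 21.44
anchor → Form T (Group 2): y = (121.4/3.7)(21.44 − 16.8) + 591.3 = 743.5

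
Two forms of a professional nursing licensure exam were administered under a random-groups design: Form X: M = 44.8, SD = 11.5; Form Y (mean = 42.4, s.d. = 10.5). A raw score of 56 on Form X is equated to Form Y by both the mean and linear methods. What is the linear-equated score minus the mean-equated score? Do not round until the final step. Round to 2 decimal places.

-0.97

Mean-equated: 56 + (42.4 − 44.8) = 53.60
Linear-equated: (10.5/11.5)(56 − 44.8) + 42.4 = 52.626
Difference = 52.626 − 53.60 = -0.97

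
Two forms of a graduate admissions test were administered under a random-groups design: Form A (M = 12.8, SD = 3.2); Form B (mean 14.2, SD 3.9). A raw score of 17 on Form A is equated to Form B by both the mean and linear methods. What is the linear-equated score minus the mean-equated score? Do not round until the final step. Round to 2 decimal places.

0.92

Mean-equated: 17 + (14.2 − 12.8) = 18.40
Linear-equated: (3.9/3.2)(17 − 12.8) + 14.2 = 19.319
Difference = 19.319 − 18.40 = 0.92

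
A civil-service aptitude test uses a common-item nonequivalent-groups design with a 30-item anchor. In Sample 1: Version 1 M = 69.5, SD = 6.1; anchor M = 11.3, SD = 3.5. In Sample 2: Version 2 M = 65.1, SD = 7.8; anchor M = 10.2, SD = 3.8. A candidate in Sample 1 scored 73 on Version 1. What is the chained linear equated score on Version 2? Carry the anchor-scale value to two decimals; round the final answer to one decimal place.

71.5

Version 1 → anchor (Sample 1): v = (3.5/6.1)(73 − 69.5) + 11.3 = 13.31
anchor → Version 2 (Sample 2): y = (7.8/3.8)(13.31 − 10.2) + 65.1 = 71.5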